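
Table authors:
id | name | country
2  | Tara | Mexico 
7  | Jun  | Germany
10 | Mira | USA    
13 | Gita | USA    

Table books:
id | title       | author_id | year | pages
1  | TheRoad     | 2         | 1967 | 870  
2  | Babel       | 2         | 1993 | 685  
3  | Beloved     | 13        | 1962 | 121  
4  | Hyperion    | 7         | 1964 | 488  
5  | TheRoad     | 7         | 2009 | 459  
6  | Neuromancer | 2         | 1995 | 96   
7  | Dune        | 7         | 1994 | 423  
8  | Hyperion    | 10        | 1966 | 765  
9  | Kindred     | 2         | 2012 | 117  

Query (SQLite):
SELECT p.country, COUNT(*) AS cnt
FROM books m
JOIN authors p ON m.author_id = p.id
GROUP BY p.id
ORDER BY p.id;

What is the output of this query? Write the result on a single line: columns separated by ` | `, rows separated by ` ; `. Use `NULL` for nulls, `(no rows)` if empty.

Join each books row to its authors via author_id.
Group joined rows by authors.id; compute COUNT(*) per group.
  2: ids {1, 2, 6, 9} → COUNT(*)=4
  7: ids {4, 5, 7} → COUNT(*)=3
  10: ids {8} → COUNT(*)=1
  13: ids {3} → COUNT(*)=1

Mexico | 4 ; Germany | 3 ; USA | 1 ; USA | 1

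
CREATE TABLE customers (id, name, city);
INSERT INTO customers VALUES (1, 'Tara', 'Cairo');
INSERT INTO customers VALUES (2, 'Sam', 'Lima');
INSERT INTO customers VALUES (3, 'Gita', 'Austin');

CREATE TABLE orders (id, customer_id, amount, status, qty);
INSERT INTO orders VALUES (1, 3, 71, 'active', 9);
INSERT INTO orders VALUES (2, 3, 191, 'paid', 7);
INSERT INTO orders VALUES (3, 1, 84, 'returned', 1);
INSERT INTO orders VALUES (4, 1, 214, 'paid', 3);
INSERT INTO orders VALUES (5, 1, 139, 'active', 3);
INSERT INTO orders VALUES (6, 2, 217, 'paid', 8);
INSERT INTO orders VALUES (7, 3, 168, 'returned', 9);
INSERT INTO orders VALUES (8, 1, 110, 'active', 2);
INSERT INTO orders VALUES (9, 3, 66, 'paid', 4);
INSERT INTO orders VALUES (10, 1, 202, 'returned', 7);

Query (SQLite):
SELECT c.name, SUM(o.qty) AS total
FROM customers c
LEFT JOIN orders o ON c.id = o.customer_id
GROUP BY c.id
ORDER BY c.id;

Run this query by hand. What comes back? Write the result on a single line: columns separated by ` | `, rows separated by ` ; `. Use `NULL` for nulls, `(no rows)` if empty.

LEFT JOIN keeps every customers row; unmatched ones get NULL for orders columns.
Group by customers.id and compute SUM(o.qty). SUM over an all-NULL group is NULL.
  1: ids {3, 4, 5, 8, 10} → SUM(o.qty)=16
  2: ids {6} → SUM(o.qty)=8
  3: ids {1, 2, 7, 9} → SUM(o.qty)=29

Tara | 16 ; Sam | 8 ; Gita | 29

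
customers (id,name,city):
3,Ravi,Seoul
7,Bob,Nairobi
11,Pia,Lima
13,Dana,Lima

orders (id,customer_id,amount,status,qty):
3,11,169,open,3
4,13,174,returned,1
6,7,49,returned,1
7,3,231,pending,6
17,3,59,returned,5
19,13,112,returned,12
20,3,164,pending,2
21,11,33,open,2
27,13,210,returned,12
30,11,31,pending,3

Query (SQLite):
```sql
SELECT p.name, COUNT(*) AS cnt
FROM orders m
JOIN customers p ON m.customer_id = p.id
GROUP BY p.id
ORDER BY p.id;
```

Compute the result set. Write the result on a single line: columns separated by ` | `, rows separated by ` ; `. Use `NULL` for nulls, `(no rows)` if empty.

Join each orders row to its customers via customer_id.
Group joined rows by customers.id; compute COUNT(*) per group.
  3: ids {7, 17, 20} → COUNT(*)=3
  7: ids {6} → COUNT(*)=1
  11: ids {3, 21, 30} → COUNT(*)=3
  13: ids {4, 19, 27} → COUNT(*)=3

Ravi | 3 ; Bob | 1 ; Pia | 3 ; Dana | 3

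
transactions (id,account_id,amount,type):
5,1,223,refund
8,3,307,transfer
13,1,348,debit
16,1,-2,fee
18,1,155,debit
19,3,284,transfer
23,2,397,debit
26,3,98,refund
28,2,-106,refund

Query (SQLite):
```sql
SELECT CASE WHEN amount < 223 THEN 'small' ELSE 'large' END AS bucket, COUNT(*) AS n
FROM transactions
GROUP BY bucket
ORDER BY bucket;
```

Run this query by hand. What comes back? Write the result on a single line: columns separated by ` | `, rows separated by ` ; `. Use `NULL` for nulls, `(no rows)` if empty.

large | 5 ; small | 4

Bucket rows by amount < 223 → 'small' else 'large'; count each bucket.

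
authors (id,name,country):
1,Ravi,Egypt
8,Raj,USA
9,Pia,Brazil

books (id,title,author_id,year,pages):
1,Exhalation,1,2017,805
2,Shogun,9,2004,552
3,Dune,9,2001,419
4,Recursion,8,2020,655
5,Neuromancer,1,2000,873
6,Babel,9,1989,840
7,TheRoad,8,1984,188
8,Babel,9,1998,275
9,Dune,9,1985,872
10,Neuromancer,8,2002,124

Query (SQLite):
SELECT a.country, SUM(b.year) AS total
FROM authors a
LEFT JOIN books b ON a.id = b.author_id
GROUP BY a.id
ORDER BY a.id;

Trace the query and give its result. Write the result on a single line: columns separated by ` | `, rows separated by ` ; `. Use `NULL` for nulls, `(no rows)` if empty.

Egypt | 4017 ; USA | 6006 ; Brazil | 9977

LEFT JOIN keeps every authors row; unmatched ones get NULL for books columns.
Group by authors.id and compute SUM(b.year). SUM over an all-NULL group is NULL.
  1: ids {1, 5} → SUM(b.year)=4017
  8: ids {4, 7, 10} → SUM(b.year)=6006
  9: ids {2, 3, 6, 8, 9} → SUM(b.year)=9977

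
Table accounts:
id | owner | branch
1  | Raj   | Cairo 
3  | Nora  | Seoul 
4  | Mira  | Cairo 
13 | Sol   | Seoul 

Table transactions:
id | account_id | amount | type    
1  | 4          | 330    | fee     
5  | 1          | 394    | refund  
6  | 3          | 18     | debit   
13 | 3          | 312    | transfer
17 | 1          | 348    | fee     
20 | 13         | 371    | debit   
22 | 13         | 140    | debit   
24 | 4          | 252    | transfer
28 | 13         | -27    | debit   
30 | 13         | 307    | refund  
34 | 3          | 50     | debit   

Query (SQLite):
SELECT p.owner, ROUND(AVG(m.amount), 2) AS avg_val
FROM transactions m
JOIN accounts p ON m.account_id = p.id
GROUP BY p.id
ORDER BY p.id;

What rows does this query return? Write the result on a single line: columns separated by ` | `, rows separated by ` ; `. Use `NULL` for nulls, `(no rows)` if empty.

Join each transactions row to its accounts via account_id.
Group joined rows by accounts.id; compute ROUND(AVG(m.amount), 2) per group.
  1: ids {5, 17} → ROUND(AVG(m.amount), 2)=371
  3: ids {6, 13, 34} → ROUND(AVG(m.amount), 2)=126.67
  4: ids {1, 24} → ROUND(AVG(m.amount), 2)=291
  13: ids {20, 22, 28, 30} → ROUND(AVG(m.amount), 2)=197.75

Raj | 371 ; Nora | 126.67 ; Mira | 291 ; Sol | 197.75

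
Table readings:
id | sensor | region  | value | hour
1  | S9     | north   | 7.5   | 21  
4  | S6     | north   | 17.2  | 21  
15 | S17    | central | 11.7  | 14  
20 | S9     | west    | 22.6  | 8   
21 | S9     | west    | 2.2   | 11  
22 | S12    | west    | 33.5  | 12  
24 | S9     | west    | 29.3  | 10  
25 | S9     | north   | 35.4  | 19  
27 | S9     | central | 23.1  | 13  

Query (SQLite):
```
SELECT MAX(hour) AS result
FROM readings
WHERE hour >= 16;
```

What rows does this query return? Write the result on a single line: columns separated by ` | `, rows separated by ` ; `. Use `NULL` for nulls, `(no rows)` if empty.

Rows where hour >= 16 → hour values: [21, 21, 19].
MAX of non-NULL values = 21.

21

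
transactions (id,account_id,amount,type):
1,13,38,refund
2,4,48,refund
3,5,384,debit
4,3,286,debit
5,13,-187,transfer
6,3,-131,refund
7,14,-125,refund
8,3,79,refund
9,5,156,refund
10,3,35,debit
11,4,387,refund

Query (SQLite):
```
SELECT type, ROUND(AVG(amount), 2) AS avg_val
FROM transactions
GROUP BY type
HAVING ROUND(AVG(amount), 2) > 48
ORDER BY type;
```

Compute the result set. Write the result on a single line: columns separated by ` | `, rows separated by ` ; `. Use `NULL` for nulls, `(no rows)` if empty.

Partition transactions by type; compute ROUND(AVG(amount), 2) within each group.
HAVING: keep groups where ROUND(AVG(amount), 2) > 48.
  debit: ids {3, 4, 10} → ROUND(AVG(amount), 2)=235
  refund: ids {1, 2, 6, 7, 8, 9, 11} → ROUND(AVG(amount), 2)=64.57
  transfer: ids {5} → ROUND(AVG(amount), 2)=-187

debit | 235 ; refund | 64.57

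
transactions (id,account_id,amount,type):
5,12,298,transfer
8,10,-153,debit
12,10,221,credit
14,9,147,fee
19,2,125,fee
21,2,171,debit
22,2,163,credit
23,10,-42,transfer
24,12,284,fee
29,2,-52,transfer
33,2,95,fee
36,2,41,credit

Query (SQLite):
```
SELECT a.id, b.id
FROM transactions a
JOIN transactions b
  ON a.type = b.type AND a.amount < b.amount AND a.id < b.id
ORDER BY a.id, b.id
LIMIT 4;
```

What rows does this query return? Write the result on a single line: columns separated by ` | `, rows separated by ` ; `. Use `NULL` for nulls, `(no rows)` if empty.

8 | 21 ; 14 | 24 ; 19 | 24

Pairs (a,b) with same type, a.amount < b.amount, a.id < b.id.
type groups: credit:{12,22,36} debit:{8,21} fee:{14,19,24,33} transfer:{5,23,29}
Ordered by (a.id, b.id); first 4.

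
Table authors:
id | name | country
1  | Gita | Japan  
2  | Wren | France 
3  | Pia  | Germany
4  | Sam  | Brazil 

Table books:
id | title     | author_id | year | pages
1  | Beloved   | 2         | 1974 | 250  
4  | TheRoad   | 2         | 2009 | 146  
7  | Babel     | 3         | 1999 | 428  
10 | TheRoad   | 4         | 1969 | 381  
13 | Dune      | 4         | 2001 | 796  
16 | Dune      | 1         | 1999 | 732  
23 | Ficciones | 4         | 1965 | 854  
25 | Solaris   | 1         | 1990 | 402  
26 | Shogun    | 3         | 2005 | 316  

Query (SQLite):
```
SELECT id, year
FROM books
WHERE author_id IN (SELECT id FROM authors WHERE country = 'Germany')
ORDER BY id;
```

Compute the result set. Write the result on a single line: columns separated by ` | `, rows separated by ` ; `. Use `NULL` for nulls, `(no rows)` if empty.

Inner query: authors.id where country = 'Germany'.
Outer: keep books rows whose author_id is in that set.
Inner query → {3}

7 | 1999 ; 26 | 2005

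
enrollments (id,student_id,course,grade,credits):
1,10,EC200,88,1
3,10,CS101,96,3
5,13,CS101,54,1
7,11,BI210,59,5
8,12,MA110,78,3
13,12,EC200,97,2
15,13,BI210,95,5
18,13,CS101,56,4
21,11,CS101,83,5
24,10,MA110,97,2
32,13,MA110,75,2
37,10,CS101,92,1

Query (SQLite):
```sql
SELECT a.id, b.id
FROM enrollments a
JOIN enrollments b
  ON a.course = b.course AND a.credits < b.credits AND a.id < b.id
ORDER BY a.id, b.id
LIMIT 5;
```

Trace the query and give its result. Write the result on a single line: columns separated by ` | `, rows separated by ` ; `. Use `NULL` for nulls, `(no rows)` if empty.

Pairs (a,b) with same course, a.credits < b.credits, a.id < b.id.
course groups: BI210:{7,15} CS101:{3,5,18,21,37} EC200:{1,13} MA110:{8,24,32}
Ordered by (a.id, b.id); first 5.

1 | 13 ; 3 | 18 ; 3 | 21 ; 5 | 18 ; 5 | 21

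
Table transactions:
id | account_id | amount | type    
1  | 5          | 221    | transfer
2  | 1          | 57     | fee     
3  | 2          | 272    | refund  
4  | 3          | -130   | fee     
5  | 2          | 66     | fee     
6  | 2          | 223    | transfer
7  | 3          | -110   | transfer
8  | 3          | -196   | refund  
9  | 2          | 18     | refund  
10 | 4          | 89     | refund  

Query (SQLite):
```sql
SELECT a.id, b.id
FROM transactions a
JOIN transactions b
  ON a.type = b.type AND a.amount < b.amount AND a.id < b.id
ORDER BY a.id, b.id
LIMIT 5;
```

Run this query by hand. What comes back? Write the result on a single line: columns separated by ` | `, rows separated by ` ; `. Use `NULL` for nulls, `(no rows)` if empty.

Pairs (a,b) with same type, a.amount < b.amount, a.id < b.id.
type groups: fee:{2,4,5} refund:{3,8,9,10} transfer:{1,6,7}
Ordered by (a.id, b.id); first 5.

1 | 6 ; 2 | 5 ; 4 | 5 ; 8 | 9 ; 8 | 10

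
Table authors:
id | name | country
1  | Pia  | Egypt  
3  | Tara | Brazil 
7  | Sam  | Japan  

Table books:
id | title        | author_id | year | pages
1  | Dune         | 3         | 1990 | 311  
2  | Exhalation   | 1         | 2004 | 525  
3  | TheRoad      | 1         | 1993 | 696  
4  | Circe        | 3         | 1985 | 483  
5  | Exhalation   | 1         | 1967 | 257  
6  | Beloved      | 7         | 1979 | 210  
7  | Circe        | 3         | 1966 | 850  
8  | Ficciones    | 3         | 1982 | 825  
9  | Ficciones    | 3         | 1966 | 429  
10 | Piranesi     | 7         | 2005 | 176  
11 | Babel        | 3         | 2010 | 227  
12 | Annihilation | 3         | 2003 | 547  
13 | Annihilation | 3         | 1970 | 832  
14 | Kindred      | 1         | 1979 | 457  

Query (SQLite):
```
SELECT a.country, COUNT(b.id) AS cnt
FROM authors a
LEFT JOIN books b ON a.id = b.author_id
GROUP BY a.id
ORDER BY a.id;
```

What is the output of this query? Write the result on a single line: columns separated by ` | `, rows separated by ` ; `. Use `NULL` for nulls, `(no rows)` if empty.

LEFT JOIN keeps every authors row; unmatched ones get NULL for books columns.
Group by authors.id and compute COUNT(b.id). COUNT(col) of an all-NULL group is 0.
  1: ids {2, 3, 5, 14} → COUNT(b.id)=4
  3: ids {1, 4, 7, 8, 9, 11, 12, 13} → COUNT(b.id)=8
  7: ids {6, 10} → COUNT(b.id)=2

Egypt | 4 ; Brazil | 8 ; Japan | 2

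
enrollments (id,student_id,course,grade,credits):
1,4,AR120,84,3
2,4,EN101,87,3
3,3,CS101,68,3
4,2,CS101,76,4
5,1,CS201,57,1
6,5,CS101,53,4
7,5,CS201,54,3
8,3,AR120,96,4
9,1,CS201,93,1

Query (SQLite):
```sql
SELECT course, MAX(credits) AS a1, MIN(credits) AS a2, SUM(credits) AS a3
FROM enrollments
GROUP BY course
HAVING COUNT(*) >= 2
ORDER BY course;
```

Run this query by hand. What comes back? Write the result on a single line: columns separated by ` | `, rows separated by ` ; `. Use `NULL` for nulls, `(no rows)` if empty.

Group enrollments by course.
Per group compute: MAX(credits), MIN(credits), SUM(credits).
HAVING: drop groups with fewer than 2 rows.
  AR120: ids {1, 8} → MAX(credits)=4, MIN(credits)=3, SUM(credits)=7
  CS101: ids {3, 4, 6} → MAX(credits)=4, MIN(credits)=3, SUM(credits)=11
  CS201: ids {5, 7, 9} → MAX(credits)=3, MIN(credits)=1, SUM(credits)=5
  EN101: ids {2} → MAX(credits)=3, MIN(credits)=3, SUM(credits)=3

AR120 | 4 | 3 | 7 ; CS101 | 4 | 3 | 11 ; CS201 | 3 | 1 | 5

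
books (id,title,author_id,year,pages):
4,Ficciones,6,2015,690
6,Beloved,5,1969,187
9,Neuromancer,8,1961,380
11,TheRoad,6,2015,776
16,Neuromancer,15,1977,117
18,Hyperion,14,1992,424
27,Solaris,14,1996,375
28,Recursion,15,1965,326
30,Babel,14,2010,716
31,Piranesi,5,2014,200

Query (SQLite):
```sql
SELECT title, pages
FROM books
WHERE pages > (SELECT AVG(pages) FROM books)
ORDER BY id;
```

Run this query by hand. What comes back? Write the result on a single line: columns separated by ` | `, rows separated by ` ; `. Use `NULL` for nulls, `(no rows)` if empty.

Scalar subquery: AVG(pages) over all books rows = 419.1.
Keep rows where pages > that value.

Ficciones | 690 ; TheRoad | 776 ; Hyperion | 424 ; Babel | 716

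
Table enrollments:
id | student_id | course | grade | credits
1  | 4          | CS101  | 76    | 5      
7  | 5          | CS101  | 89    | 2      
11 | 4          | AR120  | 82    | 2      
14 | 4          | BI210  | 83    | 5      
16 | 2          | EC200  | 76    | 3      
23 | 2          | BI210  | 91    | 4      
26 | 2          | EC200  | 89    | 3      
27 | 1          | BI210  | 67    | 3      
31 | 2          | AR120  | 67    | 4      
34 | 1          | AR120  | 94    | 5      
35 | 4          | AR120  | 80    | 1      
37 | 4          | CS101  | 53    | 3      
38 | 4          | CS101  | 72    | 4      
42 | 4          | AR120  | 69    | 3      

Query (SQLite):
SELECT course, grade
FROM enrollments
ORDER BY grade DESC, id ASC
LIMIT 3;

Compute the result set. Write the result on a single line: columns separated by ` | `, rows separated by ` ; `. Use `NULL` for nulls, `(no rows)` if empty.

AR120 | 94 ; BI210 | 91 ; CS101 | 89

Sort by grade desc, tiebreak id asc: (94, id=34), (91, id=23), (89, id=7), (89, id=26), (83, id=14), (82, id=11) …. Take first 3.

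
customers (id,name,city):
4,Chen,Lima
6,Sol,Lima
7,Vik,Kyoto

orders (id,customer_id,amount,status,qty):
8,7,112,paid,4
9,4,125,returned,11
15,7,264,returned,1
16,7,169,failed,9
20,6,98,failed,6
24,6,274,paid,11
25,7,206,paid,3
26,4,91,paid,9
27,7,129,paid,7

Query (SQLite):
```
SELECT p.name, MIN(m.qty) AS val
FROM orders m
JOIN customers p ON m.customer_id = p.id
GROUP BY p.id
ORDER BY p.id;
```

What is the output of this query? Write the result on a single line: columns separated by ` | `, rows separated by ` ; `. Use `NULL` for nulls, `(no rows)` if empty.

Chen | 9 ; Sol | 6 ; Vik | 1

Join each orders row to its customers via customer_id.
Group joined rows by customers.id; compute MIN(m.qty) per group.
  4: ids {9, 26} → MIN(m.qty)=9
  6: ids {20, 24} → MIN(m.qty)=6
  7: ids {8, 15, 16, 25, 27} → MIN(m.qty)=1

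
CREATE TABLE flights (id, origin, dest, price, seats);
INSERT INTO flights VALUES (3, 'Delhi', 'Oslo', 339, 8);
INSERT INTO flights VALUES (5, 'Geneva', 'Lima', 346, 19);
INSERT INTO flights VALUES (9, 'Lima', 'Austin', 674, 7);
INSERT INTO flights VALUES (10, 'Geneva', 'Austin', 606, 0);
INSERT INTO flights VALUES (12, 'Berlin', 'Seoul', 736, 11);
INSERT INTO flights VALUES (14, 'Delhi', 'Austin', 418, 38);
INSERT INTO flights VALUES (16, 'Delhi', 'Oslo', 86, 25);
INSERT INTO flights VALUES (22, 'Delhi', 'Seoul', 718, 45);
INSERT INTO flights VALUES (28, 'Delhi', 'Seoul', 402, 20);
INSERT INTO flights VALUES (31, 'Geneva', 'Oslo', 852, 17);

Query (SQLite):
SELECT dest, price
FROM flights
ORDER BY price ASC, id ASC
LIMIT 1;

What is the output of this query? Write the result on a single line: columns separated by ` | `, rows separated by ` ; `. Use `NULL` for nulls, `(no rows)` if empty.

Sort by price asc, tiebreak id asc: (86, id=16), (339, id=3), (346, id=5), (402, id=28) …. Take first 1.

Oslo | 86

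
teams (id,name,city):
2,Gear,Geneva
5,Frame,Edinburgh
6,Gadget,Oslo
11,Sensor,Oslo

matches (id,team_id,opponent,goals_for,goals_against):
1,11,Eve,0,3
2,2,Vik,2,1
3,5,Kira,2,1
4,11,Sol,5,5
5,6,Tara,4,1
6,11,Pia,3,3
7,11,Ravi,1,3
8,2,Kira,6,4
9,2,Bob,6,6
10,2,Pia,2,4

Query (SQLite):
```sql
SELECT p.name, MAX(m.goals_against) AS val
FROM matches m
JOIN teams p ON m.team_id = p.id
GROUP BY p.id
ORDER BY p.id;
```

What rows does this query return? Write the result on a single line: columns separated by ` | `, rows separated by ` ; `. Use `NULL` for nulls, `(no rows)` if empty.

Gear | 6 ; Frame | 1 ; Gadget | 1 ; Sensor | 5

Join each matches row to its teams via team_id.
Group joined rows by teams.id; compute MAX(m.goals_against) per group.
  2: ids {2, 8, 9, 10} → MAX(m.goals_against)=6
  5: ids {3} → MAX(m.goals_against)=1
  6: ids {5} → MAX(m.goals_against)=1
  11: ids {1, 4, 6, 7} → MAX(m.goals_against)=5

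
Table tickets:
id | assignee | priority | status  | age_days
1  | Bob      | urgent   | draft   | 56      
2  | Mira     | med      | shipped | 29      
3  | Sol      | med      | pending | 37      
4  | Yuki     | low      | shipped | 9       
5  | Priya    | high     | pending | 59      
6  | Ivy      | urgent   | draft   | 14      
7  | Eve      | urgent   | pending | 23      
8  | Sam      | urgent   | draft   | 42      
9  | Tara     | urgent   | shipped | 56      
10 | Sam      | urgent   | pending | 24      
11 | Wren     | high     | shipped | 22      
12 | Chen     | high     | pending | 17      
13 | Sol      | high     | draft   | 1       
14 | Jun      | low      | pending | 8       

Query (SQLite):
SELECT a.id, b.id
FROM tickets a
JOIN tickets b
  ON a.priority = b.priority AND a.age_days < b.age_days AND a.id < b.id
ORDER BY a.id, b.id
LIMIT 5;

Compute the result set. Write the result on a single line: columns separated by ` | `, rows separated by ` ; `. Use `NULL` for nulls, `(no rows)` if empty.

2 | 3 ; 6 | 7 ; 6 | 8 ; 6 | 9 ; 6 | 10

Pairs (a,b) with same priority, a.age_days < b.age_days, a.id < b.id.
priority groups: high:{5,11,12,13} low:{4,14} med:{2,3} urgent:{1,6,7,8,9,10}
Ordered by (a.id, b.id); first 5.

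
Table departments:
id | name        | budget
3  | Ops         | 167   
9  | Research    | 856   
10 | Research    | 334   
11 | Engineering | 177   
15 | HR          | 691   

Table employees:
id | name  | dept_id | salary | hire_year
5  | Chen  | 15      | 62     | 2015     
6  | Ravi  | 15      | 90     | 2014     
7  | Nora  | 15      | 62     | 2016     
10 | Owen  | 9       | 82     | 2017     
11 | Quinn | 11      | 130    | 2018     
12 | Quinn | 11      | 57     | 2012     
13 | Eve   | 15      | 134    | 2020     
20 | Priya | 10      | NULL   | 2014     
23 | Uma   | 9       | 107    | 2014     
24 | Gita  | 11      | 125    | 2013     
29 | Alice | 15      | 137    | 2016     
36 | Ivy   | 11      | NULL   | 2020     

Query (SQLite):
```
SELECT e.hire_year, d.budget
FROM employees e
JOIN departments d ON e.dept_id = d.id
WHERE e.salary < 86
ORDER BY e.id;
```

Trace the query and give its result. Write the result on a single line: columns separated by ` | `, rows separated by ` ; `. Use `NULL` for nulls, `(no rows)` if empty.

2015 | 691 ; 2016 | 691 ; 2017 | 856 ; 2012 | 177

Each employees row matches the departments row where dept_id = departments.id.
Then keep rows with e.salary < 86.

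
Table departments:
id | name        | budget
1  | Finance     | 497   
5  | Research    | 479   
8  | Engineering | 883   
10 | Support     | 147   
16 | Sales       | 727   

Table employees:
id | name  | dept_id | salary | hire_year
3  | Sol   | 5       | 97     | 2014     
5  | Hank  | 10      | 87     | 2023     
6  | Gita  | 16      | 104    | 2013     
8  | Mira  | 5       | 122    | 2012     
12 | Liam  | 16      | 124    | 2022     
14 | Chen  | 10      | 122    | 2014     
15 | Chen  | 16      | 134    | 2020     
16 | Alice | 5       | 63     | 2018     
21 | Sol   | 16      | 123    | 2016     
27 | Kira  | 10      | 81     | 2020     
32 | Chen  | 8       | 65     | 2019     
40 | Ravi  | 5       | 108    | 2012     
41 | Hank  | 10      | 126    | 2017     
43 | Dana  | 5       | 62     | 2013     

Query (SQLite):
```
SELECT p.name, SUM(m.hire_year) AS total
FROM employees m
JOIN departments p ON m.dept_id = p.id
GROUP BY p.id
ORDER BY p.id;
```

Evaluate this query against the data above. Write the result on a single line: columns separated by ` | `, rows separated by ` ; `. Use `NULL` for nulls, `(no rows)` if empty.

Join each employees row to its departments via dept_id.
Group joined rows by departments.id; compute SUM(m.hire_year) per group.
  5: ids {3, 8, 16, 40, 43} → SUM(m.hire_year)=10069
  8: ids {32} → SUM(m.hire_year)=2019
  10: ids {5, 14, 27, 41} → SUM(m.hire_year)=8074
  16: ids {6, 12, 15, 21} → SUM(m.hire_year)=8071

Research | 10069 ; Engineering | 2019 ; Support | 8074 ; Sales | 8071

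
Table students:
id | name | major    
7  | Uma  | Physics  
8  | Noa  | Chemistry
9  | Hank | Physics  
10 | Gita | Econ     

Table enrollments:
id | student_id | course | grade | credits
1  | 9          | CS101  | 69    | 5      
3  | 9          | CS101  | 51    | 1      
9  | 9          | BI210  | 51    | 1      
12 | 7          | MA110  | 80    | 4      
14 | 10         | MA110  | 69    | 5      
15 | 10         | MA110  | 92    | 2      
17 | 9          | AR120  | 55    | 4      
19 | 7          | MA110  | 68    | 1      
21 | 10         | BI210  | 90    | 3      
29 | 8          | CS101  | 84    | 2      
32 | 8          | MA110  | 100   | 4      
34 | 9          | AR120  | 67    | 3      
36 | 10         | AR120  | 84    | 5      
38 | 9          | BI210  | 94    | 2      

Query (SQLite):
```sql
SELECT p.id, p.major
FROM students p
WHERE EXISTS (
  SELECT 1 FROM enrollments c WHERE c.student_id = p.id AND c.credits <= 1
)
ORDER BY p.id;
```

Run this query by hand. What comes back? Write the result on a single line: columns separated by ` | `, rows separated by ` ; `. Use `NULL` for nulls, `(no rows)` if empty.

7 | Physics ; 9 | Physics

For each students row, check whether any enrollments with matching student_id has credits <= 1.
Keep rows where that is true.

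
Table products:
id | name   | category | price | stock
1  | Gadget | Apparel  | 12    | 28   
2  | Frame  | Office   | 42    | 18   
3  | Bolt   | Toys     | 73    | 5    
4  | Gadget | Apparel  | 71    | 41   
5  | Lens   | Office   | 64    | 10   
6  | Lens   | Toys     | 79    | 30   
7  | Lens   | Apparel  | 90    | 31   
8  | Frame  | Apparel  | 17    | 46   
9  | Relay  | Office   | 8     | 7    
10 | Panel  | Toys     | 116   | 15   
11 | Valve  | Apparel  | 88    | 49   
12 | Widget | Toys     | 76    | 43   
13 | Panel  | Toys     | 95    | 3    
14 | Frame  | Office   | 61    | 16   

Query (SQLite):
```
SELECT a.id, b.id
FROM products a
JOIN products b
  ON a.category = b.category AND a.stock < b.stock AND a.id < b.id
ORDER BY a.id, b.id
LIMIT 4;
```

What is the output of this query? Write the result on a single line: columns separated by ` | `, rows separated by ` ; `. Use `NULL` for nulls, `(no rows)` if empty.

1 | 4 ; 1 | 7 ; 1 | 8 ; 1 | 11

Pairs (a,b) with same category, a.stock < b.stock, a.id < b.id.
category groups: Apparel:{1,4,7,8,11} Office:{2,5,9,14} Toys:{3,6,10,12,13}
Ordered by (a.id, b.id); first 4.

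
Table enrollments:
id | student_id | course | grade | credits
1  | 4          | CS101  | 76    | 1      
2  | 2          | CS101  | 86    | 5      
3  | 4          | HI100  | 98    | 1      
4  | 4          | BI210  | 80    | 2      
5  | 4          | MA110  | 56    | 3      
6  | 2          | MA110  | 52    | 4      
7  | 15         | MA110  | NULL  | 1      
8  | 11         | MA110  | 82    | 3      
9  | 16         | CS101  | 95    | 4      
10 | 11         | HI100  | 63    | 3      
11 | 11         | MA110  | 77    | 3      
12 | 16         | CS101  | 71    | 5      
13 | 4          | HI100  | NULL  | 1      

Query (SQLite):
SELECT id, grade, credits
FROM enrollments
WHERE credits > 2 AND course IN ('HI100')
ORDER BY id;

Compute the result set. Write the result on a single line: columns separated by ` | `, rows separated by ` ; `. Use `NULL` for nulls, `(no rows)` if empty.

credits > 2: ids {2, 5, 6, 8, 9, 10, 11, 12}
course IN ('HI100'): ids {3, 10, 13}
Combine with AND.

10 | 63 | 3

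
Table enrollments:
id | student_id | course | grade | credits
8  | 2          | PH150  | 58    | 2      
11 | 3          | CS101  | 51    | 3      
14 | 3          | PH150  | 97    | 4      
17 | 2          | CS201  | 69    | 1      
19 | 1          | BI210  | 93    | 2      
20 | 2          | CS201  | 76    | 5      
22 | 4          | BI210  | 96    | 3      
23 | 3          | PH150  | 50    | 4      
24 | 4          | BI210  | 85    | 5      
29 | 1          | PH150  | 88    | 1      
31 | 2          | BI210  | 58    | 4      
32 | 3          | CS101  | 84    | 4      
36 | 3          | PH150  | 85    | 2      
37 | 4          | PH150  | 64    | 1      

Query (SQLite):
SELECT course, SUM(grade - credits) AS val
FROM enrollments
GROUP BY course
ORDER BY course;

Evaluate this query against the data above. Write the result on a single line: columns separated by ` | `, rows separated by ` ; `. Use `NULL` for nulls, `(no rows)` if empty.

For each row compute grade - credits.
Group by course; take SUM of the expression per group.
  BI210: ids {19, 22, 24, 31} → SUM(grade - credits)=318
  CS101: ids {11, 32} → SUM(grade - credits)=128
  CS201: ids {17, 20} → SUM(grade - credits)=139
  PH150: ids {8, 14, 23, 29, 36, 37} → SUM(grade - credits)=428

BI210 | 318 ; CS101 | 128 ; CS201 | 139 ; PH150 | 428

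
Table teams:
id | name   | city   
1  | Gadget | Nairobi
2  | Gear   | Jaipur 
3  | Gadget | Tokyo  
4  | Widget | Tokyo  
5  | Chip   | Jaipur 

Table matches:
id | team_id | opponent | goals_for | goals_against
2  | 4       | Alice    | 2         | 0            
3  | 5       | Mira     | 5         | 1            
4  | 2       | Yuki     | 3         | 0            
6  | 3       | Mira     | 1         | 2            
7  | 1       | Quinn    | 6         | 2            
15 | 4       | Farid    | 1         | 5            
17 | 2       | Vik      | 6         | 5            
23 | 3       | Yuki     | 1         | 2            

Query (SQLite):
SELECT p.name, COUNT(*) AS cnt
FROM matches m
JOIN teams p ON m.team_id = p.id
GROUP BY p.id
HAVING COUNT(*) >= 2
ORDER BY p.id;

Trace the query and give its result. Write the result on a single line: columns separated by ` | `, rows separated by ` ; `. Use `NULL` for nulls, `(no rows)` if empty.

Gear | 2 ; Gadget | 2 ; Widget | 2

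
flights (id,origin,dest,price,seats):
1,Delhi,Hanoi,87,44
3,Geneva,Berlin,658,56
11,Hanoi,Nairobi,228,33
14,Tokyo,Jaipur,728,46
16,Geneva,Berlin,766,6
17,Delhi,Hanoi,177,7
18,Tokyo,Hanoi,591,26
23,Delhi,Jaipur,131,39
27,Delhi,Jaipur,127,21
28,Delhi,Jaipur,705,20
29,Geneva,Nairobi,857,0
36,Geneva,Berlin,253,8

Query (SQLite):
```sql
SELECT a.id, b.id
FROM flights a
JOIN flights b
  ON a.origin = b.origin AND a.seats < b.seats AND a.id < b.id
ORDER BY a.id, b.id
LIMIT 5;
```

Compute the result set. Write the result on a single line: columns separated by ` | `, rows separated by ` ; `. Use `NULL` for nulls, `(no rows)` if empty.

Pairs (a,b) with same origin, a.seats < b.seats, a.id < b.id.
origin groups: Delhi:{1,17,23,27,28} Geneva:{3,16,29,36} Hanoi:{11} Tokyo:{14,18}
Ordered by (a.id, b.id); first 5.

16 | 36 ; 17 | 23 ; 17 | 27 ; 17 | 28 ; 29 | 36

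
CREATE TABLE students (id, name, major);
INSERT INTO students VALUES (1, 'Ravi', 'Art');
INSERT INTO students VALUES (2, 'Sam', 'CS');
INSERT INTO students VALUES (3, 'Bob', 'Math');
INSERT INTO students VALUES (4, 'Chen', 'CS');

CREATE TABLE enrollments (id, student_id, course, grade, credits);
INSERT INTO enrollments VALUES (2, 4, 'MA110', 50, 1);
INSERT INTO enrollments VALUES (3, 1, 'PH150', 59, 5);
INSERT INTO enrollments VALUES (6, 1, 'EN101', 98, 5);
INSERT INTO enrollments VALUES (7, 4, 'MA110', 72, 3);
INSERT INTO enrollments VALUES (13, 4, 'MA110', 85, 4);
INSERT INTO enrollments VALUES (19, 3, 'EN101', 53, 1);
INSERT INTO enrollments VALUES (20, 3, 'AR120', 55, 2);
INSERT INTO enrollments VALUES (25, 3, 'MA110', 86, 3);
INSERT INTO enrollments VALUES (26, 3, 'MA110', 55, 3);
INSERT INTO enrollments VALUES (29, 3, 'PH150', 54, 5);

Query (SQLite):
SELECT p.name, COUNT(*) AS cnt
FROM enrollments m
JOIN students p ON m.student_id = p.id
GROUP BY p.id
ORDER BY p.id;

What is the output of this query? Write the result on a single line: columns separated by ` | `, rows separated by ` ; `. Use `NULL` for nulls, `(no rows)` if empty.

Ravi | 2 ; Bob | 5 ; Chen | 3

Join each enrollments row to its students via student_id.
Group joined rows by students.id; compute COUNT(*) per group.
  1: ids {3, 6} → COUNT(*)=2
  3: ids {19, 20, 25, 26, 29} → COUNT(*)=5
  4: ids {2, 7, 13} → COUNT(*)=3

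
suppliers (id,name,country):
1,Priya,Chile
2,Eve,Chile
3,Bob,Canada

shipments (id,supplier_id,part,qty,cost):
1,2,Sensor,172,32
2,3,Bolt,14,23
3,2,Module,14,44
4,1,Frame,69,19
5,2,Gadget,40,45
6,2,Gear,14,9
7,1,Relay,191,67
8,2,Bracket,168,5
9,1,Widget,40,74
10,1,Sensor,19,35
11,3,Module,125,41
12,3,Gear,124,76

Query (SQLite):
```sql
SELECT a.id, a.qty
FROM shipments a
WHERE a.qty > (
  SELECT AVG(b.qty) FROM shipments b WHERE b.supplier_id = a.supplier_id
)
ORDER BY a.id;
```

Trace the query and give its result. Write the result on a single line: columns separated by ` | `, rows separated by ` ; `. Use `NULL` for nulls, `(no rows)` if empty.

For each shipments row a, compute AVG(qty) over rows sharing a.supplier_id.
Keep row a if a.qty > that per-group AVG.
  supplier_id=1: AVG(qty) = 79.75
  supplier_id=2: AVG(qty) = 81.6
  supplier_id=3: AVG(qty) = 87.666667

1 | 172 ; 7 | 191 ; 8 | 168 ; 11 | 125 ; 12 | 124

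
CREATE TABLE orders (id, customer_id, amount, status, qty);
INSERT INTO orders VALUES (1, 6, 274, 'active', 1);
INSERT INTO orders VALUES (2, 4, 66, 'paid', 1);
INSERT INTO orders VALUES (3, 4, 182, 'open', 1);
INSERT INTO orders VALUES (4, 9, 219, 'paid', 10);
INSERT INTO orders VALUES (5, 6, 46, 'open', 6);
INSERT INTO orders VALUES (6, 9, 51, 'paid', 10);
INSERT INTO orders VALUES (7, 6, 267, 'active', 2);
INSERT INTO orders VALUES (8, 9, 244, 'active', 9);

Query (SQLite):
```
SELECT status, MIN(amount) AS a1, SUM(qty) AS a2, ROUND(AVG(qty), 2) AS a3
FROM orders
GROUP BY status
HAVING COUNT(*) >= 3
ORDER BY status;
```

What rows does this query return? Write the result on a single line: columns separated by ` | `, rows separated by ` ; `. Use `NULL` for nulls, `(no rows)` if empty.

active | 244 | 12 | 4 ; paid | 51 | 21 | 7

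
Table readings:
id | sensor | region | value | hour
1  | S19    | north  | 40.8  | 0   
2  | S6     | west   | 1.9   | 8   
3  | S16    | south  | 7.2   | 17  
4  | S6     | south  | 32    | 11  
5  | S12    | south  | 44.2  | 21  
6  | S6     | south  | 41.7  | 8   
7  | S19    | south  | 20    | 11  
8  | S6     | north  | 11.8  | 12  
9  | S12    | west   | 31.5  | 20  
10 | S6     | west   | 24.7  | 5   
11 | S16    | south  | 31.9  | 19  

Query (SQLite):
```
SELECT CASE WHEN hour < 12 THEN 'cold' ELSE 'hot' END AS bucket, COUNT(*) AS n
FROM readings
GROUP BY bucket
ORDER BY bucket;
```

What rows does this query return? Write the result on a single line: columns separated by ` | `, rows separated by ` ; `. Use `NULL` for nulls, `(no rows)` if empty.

cold | 6 ; hot | 5

Bucket rows by hour < 12 → 'cold' else 'hot'; count each bucket.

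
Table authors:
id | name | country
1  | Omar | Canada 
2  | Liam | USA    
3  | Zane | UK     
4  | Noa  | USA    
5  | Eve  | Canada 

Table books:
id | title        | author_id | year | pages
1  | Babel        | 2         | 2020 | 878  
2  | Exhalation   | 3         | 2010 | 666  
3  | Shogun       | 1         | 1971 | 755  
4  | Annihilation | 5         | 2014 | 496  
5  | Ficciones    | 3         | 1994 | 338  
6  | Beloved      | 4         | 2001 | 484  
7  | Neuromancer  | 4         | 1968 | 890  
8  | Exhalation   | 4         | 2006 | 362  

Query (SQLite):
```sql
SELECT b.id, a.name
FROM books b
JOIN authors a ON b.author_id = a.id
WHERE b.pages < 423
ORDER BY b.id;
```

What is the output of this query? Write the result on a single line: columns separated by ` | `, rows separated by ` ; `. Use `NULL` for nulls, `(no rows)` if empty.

5 | Zane ; 8 | Noa

Each books row matches the authors row where author_id = authors.id.
Then keep rows with b.pages < 423.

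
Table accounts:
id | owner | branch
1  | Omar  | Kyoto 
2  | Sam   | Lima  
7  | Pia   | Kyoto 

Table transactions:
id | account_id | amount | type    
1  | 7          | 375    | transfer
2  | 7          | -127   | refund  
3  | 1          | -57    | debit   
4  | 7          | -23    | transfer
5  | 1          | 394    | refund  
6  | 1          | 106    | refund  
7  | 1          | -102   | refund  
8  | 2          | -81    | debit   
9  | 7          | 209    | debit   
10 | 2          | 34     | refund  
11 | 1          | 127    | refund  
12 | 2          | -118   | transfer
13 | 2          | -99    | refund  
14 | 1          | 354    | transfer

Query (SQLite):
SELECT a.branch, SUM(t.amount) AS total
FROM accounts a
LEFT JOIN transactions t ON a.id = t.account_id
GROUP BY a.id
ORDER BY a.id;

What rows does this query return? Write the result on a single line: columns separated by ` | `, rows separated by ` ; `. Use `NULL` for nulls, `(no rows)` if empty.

LEFT JOIN keeps every accounts row; unmatched ones get NULL for transactions columns.
Group by accounts.id and compute SUM(t.amount). SUM over an all-NULL group is NULL.
  1: ids {3, 5, 6, 7, 11, 14} → SUM(t.amount)=822
  2: ids {8, 10, 12, 13} → SUM(t.amount)=-264
  7: ids {1, 2, 4, 9} → SUM(t.amount)=434

Kyoto | 822 ; Lima | -264 ; Kyoto | 434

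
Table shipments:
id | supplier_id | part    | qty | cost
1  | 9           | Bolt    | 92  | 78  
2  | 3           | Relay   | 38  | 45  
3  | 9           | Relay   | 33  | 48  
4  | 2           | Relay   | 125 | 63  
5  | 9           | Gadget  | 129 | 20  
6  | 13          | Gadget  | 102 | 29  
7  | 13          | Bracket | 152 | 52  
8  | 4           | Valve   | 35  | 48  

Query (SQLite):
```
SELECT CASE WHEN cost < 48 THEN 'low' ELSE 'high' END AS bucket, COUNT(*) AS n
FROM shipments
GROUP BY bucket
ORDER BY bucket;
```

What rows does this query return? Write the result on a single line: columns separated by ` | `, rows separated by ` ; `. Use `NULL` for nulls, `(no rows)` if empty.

high | 5 ; low | 3

Bucket rows by cost < 48 → 'low' else 'high'; count each bucket.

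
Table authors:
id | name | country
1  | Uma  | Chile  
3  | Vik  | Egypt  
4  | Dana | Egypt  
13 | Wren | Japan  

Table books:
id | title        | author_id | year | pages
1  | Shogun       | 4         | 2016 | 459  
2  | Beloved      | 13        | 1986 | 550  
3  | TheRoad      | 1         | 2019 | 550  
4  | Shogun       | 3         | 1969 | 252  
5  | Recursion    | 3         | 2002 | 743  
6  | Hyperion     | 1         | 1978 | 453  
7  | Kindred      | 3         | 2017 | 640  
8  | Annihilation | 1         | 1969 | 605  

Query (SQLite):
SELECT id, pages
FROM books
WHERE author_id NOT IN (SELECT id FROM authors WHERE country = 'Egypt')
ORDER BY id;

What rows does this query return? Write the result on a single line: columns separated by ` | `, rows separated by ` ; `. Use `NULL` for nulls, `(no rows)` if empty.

Inner query: authors.id where country = 'Egypt'.
Outer: keep books rows whose author_id is not in that set.
Inner query → {3, 4}

2 | 550 ; 3 | 550 ; 6 | 453 ; 8 | 605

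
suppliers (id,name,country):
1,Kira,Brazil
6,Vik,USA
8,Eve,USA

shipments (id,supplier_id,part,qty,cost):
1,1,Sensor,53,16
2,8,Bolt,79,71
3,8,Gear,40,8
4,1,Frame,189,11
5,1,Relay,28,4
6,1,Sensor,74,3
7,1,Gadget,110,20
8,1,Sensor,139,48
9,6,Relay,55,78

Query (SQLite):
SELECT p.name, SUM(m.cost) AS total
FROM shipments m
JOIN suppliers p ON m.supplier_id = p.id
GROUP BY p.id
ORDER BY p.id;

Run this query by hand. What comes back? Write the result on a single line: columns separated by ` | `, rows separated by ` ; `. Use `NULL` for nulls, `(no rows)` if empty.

Kira | 102 ; Vik | 78 ; Eve | 79

Join each shipments row to its suppliers via supplier_id.
Group joined rows by suppliers.id; compute SUM(m.cost) per group.
  1: ids {1, 4, 5, 6, 7, 8} → SUM(m.cost)=102
  6: ids {9} → SUM(m.cost)=78
  8: ids {2, 3} → SUM(m.cost)=79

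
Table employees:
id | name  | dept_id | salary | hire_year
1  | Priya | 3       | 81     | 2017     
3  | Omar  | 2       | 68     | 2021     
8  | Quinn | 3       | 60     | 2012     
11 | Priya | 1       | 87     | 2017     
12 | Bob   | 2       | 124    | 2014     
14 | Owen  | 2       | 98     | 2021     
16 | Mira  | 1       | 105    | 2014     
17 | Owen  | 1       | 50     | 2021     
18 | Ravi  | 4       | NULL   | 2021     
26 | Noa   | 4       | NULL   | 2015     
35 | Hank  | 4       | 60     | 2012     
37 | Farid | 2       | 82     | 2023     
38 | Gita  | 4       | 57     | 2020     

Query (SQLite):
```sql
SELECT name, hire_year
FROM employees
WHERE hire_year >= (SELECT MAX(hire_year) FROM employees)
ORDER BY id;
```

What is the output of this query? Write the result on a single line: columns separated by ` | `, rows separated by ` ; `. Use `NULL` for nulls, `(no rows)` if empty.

Farid | 2023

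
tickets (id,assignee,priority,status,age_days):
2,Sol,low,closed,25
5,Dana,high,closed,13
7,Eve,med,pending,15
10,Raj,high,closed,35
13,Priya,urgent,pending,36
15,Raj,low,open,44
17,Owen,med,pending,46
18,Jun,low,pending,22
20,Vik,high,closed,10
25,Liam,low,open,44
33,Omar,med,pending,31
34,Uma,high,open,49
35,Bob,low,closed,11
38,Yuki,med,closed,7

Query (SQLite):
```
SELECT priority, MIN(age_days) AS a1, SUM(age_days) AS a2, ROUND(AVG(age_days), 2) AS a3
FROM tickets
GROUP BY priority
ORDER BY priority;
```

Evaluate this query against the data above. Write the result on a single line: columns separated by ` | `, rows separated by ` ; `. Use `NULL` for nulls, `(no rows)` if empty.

high | 10 | 107 | 26.75 ; low | 11 | 146 | 29.2 ; med | 7 | 99 | 24.75 ; urgent | 36 | 36 | 36

Group tickets by priority.
Per group compute: MIN(age_days), SUM(age_days), ROUND(AVG(age_days), 2).
  high: ids {5, 10, 20, 34} → MIN(age_days)=10, SUM(age_days)=107, ROUND(AVG(age_days), 2)=26.75
  low: ids {2, 15, 18, 25, 35} → MIN(age_days)=11, SUM(age_days)=146, ROUND(AVG(age_days), 2)=29.2
  med: ids {7, 17, 33, 38} → MIN(age_days)=7, SUM(age_days)=99, ROUND(AVG(age_days), 2)=24.75
  urgent: ids {13} → MIN(age_days)=36, SUM(age_days)=36, ROUND(AVG(age_days), 2)=36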